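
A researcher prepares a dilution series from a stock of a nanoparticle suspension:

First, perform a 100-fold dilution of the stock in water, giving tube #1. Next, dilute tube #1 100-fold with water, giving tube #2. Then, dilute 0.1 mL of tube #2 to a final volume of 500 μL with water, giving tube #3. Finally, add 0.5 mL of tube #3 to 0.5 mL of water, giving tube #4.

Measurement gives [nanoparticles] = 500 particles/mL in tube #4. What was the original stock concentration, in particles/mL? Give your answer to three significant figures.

Step 1: 100-fold → factor 100
Step 2: 100-fold → factor 100
Step 3: 0.1 mL brought to 500 μL → factor 0.5/0.1 = 5
Step 4: 0.5 mL + 0.5 mL = 1 mL total → factor 1/0.5 = 2
Overall dilution factor = 100 × 100 × 5 × 2 = 1 × 10^5
Stock = 500 particles/mL × 1 × 10^5 = 5.00 × 10^7 particles/mL

5.00 × 10^7 particles/mL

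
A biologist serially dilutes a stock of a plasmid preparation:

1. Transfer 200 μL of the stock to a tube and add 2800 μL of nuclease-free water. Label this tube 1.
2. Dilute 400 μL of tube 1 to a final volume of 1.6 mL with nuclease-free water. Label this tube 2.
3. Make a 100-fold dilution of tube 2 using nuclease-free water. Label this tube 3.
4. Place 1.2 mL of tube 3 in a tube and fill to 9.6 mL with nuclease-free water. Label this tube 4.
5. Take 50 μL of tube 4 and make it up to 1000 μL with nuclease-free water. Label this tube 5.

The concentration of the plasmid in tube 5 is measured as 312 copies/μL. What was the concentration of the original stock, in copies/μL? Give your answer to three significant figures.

Step 1: 200 μL + 2800 μL = 3000 μL total → factor 3000/200 = 15
Step 2: 400 μL brought to 1.6 mL → factor 1600/400 = 4
Step 3: 100-fold → factor 100
Step 4: 1.2 mL brought to 9.6 mL → factor 9.6/1.2 = 8
Step 5: 50 μL brought to 1000 μL → factor 1000/50 = 20
Overall dilution factor = 15 × 4 × 100 × 8 × 20 = 9.6 × 10^5
Stock = 312 copies/μL × 9.6 × 10^5 = 3.00 × 10^8 copies/μL

3.00 × 10^8 copies/μL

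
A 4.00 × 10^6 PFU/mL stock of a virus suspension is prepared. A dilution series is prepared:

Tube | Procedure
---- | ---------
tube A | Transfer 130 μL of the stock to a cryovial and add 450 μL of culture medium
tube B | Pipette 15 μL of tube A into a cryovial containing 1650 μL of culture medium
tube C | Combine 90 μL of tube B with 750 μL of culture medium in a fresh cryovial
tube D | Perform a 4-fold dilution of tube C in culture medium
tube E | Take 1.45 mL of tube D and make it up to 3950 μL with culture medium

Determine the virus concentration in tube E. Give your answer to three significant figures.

79.4 PFU/mL

Step 1: 130 μL + 450 μL = 580 μL total → factor 580/130 = 4.4615
Step 2: 15 μL + 1650 μL = 1665 μL total → factor 1665/15 = 111
Step 3: 90 μL + 750 μL = 840 μL total → factor 840/90 = 9.3333
Step 4: 4-fold → factor 4
Step 5: 1.45 mL brought to 3950 μL → factor 3.95/1.45 = 2.7241
Overall dilution factor = 4.4615 × 111 × 9.3333 × 4 × 2.7241 = 50366
Final = 4.00 × 10^6 PFU/mL / 50366 = 79.4 PFU/mL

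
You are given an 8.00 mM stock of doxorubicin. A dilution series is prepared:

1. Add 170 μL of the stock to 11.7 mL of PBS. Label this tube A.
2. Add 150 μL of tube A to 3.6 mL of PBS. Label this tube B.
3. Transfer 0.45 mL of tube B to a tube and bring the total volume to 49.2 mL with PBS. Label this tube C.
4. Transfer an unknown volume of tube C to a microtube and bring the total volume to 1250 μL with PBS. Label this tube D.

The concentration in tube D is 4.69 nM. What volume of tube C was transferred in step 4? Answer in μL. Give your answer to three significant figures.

140 μL

Step 1: 170 μL + 11.7 mL = 11870 μL total → factor 11870/170 = 69.824
Step 2: 150 μL + 3.6 mL = 3750 μL total → factor 3750/150 = 25
Step 3: 0.45 mL brought to 49.2 mL → factor 49.2/0.45 = 109.33
Step 4: v brought to 1250 μL → factor = 1250 μL/v
Product of known-step factors = 1.9085 × 10^5
Overall factor = 8.00 mM / (4.69 nM) = 1.7058 × 10^6
Step-4 factor = 1.7058 × 10^6 / 1.9085 × 10^5 = 8.9376
v = 1250 μL / 8.9376 = 140 μL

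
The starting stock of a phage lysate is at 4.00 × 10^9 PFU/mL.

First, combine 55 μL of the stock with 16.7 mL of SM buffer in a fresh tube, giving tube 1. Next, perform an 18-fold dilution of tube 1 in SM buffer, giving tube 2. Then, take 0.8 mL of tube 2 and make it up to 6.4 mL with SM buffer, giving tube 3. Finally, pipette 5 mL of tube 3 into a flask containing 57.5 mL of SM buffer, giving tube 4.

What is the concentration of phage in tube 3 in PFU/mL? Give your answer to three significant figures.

9.12 × 10^4 PFU/mL

Step 1: 55 μL + 16.7 mL = 16755 μL total → factor 16755/55 = 304.64
Step 2: 18-fold → factor 18
Step 3: 0.8 mL brought to 6.4 mL → factor 6.4/0.8 = 8
Dilution factor through tube 3 = 304.64 × 18 × 8 = 43868
[tube 3] = 4.00 × 10^9 PFU/mL / 43868 = 9.12 × 10^4 PFU/mL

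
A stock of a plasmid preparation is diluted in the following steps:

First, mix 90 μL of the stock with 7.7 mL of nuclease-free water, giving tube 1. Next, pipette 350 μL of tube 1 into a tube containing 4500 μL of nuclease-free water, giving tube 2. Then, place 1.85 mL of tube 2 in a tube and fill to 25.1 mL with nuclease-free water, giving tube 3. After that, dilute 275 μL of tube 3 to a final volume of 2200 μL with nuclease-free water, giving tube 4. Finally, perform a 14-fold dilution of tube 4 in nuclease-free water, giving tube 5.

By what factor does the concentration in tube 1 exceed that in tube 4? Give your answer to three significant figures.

Step 1: 90 μL + 7.7 mL = 7790 μL total → factor 7790/90 = 86.556
Step 2: 350 μL + 4500 μL = 4850 μL total → factor 4850/350 = 13.857
Step 3: 1.85 mL brought to 25.1 mL → factor 25.1/1.85 = 13.568
Step 4: 275 μL brought to 2200 μL → factor 2200/275 = 8
Dilution factor to tube 1 = 86.556; to tube 4 = 1.3018 × 10^5
[tube 1]/[tube 4] = (factor to tube 4)/(factor to tube 1) = 1.3018 × 10^5/86.556 = 1.50 × 10^3

1.50 × 10^3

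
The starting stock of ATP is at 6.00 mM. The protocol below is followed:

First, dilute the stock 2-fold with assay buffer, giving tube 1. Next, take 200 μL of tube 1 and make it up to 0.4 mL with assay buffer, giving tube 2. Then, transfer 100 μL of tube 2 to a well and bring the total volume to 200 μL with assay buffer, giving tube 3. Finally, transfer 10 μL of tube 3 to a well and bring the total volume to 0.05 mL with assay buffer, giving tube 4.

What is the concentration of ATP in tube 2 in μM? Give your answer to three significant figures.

Step 1: 2-fold → factor 2
Step 2: 200 μL brought to 0.4 mL → factor 400/200 = 2
Dilution factor through tube 2 = 2 × 2 = 4
[tube 2] = 6.00 mM / 4 = 1.500 mM = 1.50 × 10^3 μM

1.50 × 10^3 μM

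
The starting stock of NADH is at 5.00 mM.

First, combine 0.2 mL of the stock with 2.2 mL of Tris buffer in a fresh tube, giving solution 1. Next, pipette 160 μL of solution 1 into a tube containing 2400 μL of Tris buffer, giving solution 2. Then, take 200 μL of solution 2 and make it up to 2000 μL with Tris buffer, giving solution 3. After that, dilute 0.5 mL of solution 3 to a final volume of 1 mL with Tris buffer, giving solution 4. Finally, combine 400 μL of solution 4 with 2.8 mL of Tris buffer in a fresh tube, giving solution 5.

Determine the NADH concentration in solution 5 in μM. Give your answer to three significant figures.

Step 1: 0.2 mL + 2.2 mL = 2.4 mL total → factor 2.4/0.2 = 12
Step 2: 160 μL + 2400 μL = 2560 μL total → factor 2560/160 = 16
Step 3: 200 μL brought to 2000 μL → factor 2000/200 = 10
Step 4: 0.5 mL brought to 1 mL → factor 1/0.5 = 2
Step 5: 400 μL + 2.8 mL = 3200 μL total → factor 3200/400 = 8
Overall dilution factor = 12 × 16 × 10 × 2 × 8 = 30720
Final = 5.00 mM / 30720 = 0.0001628 mM = 0.163 μM

0.163 μM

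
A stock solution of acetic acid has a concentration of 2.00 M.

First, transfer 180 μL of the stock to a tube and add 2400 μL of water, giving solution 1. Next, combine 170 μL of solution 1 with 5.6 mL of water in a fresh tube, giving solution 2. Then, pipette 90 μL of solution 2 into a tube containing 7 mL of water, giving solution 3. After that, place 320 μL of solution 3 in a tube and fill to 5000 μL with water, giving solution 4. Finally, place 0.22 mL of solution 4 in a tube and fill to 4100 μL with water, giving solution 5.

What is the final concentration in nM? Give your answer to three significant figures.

Step 1: 180 μL + 2400 μL = 2580 μL total → factor 2580/180 = 14.333
Step 2: 170 μL + 5.6 mL = 5770 μL total → factor 5770/170 = 33.941
Step 3: 90 μL + 7 mL = 7090 μL total → factor 7090/90 = 78.778
Step 4: 320 μL brought to 5000 μL → factor 5000/320 = 15.625
Step 5: 0.22 mL brought to 4100 μL → factor 4.1/0.22 = 18.636
Overall dilution factor = 14.333 × 33.941 × 78.778 × 15.625 × 18.636 = 1.116 × 10^7
Final = 2.00 M / 1.116 × 10^7 = 1.792 × 10^-7 M = 179 nM

179 nM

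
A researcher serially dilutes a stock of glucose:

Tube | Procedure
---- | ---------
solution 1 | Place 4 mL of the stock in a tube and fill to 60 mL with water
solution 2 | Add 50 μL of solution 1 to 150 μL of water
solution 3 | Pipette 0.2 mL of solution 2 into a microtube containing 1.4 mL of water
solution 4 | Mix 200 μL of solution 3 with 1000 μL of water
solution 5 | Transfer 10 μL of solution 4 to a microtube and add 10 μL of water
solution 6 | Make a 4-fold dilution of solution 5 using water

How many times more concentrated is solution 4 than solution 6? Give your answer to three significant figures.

8.00

Step 1: 4 mL brought to 60 mL → factor 60/4 = 15
Step 2: 50 μL + 150 μL = 200 μL total → factor 200/50 = 4
Step 3: 0.2 mL + 1.4 mL = 1.6 mL total → factor 1.6/0.2 = 8
Step 4: 200 μL + 1000 μL = 1200 μL total → factor 1200/200 = 6
Step 5: 10 μL + 10 μL = 20 μL total → factor 20/10 = 2
Step 6: 4-fold → factor 4
Dilution factor to solution 4 = 2880; to solution 6 = 23040
[solution 4]/[solution 6] = (factor to solution 6)/(factor to solution 4) = 23040/2880 = 8.00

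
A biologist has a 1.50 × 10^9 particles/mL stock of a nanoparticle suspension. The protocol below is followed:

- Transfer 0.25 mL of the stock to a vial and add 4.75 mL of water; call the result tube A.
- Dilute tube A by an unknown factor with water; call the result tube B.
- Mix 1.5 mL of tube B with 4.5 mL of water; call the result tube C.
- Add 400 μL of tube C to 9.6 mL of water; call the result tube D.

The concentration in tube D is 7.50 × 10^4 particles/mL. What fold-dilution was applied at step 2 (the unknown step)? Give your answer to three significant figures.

10.0-fold

Step 1: 0.25 mL + 4.75 mL = 5 mL total → factor 5/0.25 = 20
Step 2: unknown factor x
Step 3: 1.5 mL + 4.5 mL = 6 mL total → factor 6/1.5 = 4
Step 4: 400 μL + 9.6 mL = 10000 μL total → factor 10000/400 = 25
Product of known-step factors = 2000
Overall factor = 1.50 × 10^9 particles/mL / (7.50 × 10^4 particles/mL) = 20000
x = 20000 / 2000 = 10.0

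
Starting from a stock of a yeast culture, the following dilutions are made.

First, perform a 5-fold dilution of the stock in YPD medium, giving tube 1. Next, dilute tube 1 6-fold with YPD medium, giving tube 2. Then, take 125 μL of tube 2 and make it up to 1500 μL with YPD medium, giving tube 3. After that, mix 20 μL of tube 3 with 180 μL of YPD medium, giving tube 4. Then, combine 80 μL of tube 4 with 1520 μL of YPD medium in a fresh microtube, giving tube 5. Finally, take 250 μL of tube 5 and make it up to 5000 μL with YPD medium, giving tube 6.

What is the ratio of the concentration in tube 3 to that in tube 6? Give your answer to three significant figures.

Step 1: 5-fold → factor 5
Step 2: 6-fold → factor 6
Step 3: 125 μL brought to 1500 μL → factor 1500/125 = 12
Step 4: 20 μL + 180 μL = 200 μL total → factor 200/20 = 10
Step 5: 80 μL + 1520 μL = 1600 μL total → factor 1600/80 = 20
Step 6: 250 μL brought to 5000 μL → factor 5000/250 = 20
Dilution factor to tube 3 = 360; to tube 6 = 1.44 × 10^6
[tube 3]/[tube 6] = (factor to tube 6)/(factor to tube 3) = 1.44 × 10^6/360 = 4.00 × 10^3

4.00 × 10^3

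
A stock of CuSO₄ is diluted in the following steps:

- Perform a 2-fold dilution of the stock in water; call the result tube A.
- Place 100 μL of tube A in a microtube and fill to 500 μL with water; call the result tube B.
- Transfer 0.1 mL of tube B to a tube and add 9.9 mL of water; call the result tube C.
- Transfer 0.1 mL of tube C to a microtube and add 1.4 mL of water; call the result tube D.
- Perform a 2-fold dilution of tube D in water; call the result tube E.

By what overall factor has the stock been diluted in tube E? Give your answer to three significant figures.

3.00 × 10^4

Step 1: 2-fold → factor 2
Step 2: 100 μL brought to 500 μL → factor 500/100 = 5
Step 3: 0.1 mL + 9.9 mL = 10 mL total → factor 10/0.1 = 100
Step 4: 0.1 mL + 1.4 mL = 1.5 mL total → factor 1.5/0.1 = 15
Step 5: 2-fold → factor 2
Overall dilution factor = 2 × 5 × 100 × 15 × 2 = 30000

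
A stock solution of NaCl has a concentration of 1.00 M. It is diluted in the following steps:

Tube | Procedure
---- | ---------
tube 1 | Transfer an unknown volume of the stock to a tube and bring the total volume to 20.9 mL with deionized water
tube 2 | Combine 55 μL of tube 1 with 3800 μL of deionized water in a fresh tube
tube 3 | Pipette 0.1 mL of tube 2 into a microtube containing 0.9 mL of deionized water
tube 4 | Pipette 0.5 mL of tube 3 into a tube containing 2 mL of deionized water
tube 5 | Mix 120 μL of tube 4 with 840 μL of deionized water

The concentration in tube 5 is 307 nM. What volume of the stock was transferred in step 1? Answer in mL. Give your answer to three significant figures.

Step 1: v brought to 20.9 mL → factor = 20.9 mL/v
Step 2: 55 μL + 3800 μL = 3855 μL total → factor 3855/55 = 70.091
Step 3: 0.1 mL + 0.9 mL = 1 mL total → factor 1/0.1 = 10
Step 4: 0.5 mL + 2 mL = 2.5 mL total → factor 2.5/0.5 = 5
Step 5: 120 μL + 840 μL = 960 μL total → factor 960/120 = 8
Product of known-step factors = 28036
Overall factor = 1.00 M / (307 nM) = 3.2573 × 10^6
Step-1 factor = 3.2573 × 10^6 / 28036 = 116.18
v = 20.9 mL / 116.18 = 0.180 mL

0.180 mL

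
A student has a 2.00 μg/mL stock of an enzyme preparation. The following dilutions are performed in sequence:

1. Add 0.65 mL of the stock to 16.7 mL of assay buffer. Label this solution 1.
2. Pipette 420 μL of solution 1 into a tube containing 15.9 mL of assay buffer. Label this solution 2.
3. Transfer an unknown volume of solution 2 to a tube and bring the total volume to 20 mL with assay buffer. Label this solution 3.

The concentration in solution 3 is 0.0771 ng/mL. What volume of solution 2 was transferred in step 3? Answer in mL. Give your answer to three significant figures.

0.800 mL

Step 1: 0.65 mL + 16.7 mL = 17.35 mL total → factor 17.35/0.65 = 26.692
Step 2: 420 μL + 15.9 mL = 16320 μL total → factor 16320/420 = 38.857
Step 3: v brought to 20 mL → factor = 20 mL/v
Product of known-step factors = 1037.2
Overall factor = 2.00 μg/mL / (0.0771 ng/mL) = 25940
Step-3 factor = 25940 / 1037.2 = 25.01
v = 20 mL / 25.01 = 0.800 mL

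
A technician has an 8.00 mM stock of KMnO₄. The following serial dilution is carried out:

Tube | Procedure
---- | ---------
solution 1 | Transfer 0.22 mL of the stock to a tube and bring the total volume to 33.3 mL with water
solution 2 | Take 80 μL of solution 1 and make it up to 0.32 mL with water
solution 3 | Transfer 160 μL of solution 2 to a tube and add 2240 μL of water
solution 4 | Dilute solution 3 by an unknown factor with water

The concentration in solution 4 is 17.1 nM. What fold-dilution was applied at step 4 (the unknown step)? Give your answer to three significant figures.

51.5-fold

Step 1: 0.22 mL brought to 33.3 mL → factor 33.3/0.22 = 151.36
Step 2: 80 μL brought to 0.32 mL → factor 320/80 = 4
Step 3: 160 μL + 2240 μL = 2400 μL total → factor 2400/160 = 15
Step 4: unknown factor x
Product of known-step factors = 9081.8
Overall factor = 8.00 mM / (17.1 nM) = 4.6784 × 10^5
x = 4.6784 × 10^5 / 9081.8 = 51.5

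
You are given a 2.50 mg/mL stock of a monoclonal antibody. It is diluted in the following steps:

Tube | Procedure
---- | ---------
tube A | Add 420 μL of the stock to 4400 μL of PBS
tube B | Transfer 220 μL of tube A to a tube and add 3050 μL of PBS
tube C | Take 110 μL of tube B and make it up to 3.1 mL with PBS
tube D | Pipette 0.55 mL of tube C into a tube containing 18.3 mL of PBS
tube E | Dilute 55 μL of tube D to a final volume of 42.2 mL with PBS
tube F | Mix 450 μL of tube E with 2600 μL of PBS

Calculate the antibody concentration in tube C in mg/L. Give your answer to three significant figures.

0.520 mg/L

Step 1: 420 μL + 4400 μL = 4820 μL total → factor 4820/420 = 11.476
Step 2: 220 μL + 3050 μL = 3270 μL total → factor 3270/220 = 14.864
Step 3: 110 μL brought to 3.1 mL → factor 3100/110 = 28.182
Dilution factor through tube C = 11.476 × 14.864 × 28.182 = 4807.2
[tube C] = 2.50 mg/mL / 4807.2 = 0.0005201 mg/mL = 0.520 mg/L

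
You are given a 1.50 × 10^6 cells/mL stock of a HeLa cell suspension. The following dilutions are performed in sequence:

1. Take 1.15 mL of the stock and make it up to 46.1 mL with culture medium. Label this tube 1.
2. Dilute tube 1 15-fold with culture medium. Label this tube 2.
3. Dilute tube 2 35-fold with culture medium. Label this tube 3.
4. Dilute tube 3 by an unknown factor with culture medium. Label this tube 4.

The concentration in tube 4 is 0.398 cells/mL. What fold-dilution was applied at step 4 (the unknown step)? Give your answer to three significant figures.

179-fold

Step 1: 1.15 mL brought to 46.1 mL → factor 46.1/1.15 = 40.087
Step 2: 15-fold → factor 15
Step 3: 35-fold → factor 35
Step 4: unknown factor x
Product of known-step factors = 21046
Overall factor = 1.50 × 10^6 cells/mL / (0.398 cells/mL) = 3.7688 × 10^6
x = 3.7688 × 10^6 / 21046 = 179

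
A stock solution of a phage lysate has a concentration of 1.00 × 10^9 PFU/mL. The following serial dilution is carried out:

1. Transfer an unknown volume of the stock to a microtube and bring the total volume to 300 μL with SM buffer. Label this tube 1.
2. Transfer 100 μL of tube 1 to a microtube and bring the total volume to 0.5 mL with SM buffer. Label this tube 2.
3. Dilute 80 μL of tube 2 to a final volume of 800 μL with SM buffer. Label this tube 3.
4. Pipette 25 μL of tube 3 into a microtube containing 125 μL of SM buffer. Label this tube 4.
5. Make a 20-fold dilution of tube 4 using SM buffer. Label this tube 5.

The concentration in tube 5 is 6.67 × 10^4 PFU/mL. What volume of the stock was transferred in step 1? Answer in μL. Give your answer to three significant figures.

120 μL

Step 1: v brought to 300 μL → factor = 300 μL/v
Step 2: 100 μL brought to 0.5 mL → factor 500/100 = 5
Step 3: 80 μL brought to 800 μL → factor 800/80 = 10
Step 4: 25 μL + 125 μL = 150 μL total → factor 150/25 = 6
Step 5: 20-fold → factor 20
Product of known-step factors = 6000
Overall factor = 1.00 × 10^9 PFU/mL / (6.67 × 10^4 PFU/mL) = 14993
Step-1 factor = 14993 / 6000 = 2.4988
v = 300 μL / 2.4988 = 120 μL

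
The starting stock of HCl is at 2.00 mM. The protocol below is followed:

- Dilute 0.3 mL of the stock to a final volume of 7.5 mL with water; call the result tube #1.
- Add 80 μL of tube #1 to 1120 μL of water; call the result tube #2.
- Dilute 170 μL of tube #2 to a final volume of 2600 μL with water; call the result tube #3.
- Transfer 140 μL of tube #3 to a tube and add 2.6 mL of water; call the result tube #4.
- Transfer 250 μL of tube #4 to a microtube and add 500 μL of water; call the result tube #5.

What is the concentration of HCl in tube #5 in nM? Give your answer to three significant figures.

Step 1: 0.3 mL brought to 7.5 mL → factor 7.5/0.3 = 25
Step 2: 80 μL + 1120 μL = 1200 μL total → factor 1200/80 = 15
Step 3: 170 μL brought to 2600 μL → factor 2600/170 = 15.294
Step 4: 140 μL + 2.6 mL = 2740 μL total → factor 2740/140 = 19.571
Step 5: 250 μL + 500 μL = 750 μL total → factor 750/250 = 3
Overall dilution factor = 25 × 15 × 15.294 × 19.571 × 3 = 3.3674 × 10^5
Final = 2.00 mM / 3.3674 × 10^5 = 5.939 × 10^-6 mM = 5.94 nM

5.94 nM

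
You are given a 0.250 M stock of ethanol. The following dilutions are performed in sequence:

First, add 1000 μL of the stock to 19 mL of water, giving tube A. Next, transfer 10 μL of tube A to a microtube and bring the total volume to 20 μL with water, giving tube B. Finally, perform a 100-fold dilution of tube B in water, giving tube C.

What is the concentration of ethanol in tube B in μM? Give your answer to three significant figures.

Step 1: 1000 μL + 19 mL = 20000 μL total → factor 20000/1000 = 20
Step 2: 10 μL brought to 20 μL → factor 20/10 = 2
Dilution factor through tube B = 20 × 2 = 40
[tube B] = 0.250 M / 40 = 0.006250 M = 6.25 × 10^3 μM

6.25 × 10^3 μM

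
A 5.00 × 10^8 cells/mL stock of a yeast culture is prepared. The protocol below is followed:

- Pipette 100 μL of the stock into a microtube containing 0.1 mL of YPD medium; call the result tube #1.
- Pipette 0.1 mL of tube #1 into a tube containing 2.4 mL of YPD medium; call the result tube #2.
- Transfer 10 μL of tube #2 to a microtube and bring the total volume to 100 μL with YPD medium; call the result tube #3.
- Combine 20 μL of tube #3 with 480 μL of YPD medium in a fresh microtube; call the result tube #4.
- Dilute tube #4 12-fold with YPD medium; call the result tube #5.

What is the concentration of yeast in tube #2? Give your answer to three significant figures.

1.00 × 10^7 cells/mL

Step 1: 100 μL + 0.1 mL = 200 μL total → factor 200/100 = 2
Step 2: 0.1 mL + 2.4 mL = 2.5 mL total → factor 2.5/0.1 = 25
Dilution factor through tube #2 = 2 × 25 = 50
[tube #2] = 5.00 × 10^8 cells/mL / 50 = 1.00 × 10^7 cells/mL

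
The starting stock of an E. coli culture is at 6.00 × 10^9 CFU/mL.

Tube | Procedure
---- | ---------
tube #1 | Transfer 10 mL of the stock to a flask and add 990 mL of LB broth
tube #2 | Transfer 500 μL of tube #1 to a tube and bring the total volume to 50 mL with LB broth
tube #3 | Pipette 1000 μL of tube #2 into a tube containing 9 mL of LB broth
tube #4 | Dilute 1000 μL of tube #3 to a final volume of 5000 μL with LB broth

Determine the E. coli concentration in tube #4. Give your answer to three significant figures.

1.20 × 10^4 CFU/mL

Step 1: 10 mL + 990 mL = 1000 mL total → factor 1000/10 = 100
Step 2: 500 μL brought to 50 mL → factor 50000/500 = 100
Step 3: 1000 μL + 9 mL = 10000 μL total → factor 10000/1000 = 10
Step 4: 1000 μL brought to 5000 μL → factor 5000/1000 = 5
Overall dilution factor = 100 × 100 × 10 × 5 = 5 × 10^5
Final = 6.00 × 10^9 CFU/mL / 5 × 10^5 = 1.20 × 10^4 CFU/mL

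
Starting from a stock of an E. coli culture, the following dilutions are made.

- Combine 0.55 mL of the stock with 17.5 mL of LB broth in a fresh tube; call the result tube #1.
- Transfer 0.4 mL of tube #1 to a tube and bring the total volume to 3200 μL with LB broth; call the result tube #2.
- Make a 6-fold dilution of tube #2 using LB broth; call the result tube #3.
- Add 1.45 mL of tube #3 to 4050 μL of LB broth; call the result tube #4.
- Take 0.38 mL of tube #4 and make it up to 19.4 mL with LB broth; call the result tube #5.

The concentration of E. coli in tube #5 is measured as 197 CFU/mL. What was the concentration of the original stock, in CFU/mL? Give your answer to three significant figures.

6.01 × 10^7 CFU/mL

Step 1: 0.55 mL + 17.5 mL = 18.05 mL total → factor 18.05/0.55 = 32.818
Step 2: 0.4 mL brought to 3200 μL → factor 3.2/0.4 = 8
Step 3: 6-fold → factor 6
Step 4: 1.45 mL + 4050 μL = 5.5 mL total → factor 5.5/1.45 = 3.7931
Step 5: 0.38 mL brought to 19.4 mL → factor 19.4/0.38 = 51.053
Overall dilution factor = 32.818 × 8 × 6 × 3.7931 × 51.053 = 3.0505 × 10^5
Stock = 197 CFU/mL × 3.0505 × 10^5 = 6.01 × 10^7 CFU/mL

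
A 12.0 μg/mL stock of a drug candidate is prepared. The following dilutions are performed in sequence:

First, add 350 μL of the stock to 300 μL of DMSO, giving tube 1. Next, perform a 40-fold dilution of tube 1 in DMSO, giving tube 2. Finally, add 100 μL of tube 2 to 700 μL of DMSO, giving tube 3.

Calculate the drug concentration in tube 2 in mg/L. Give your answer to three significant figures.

0.162 mg/L

Step 1: 350 μL + 300 μL = 650 μL total → factor 650/350 = 1.8571
Step 2: 40-fold → factor 40
Dilution factor through tube 2 = 1.8571 × 40 = 74.286
[tube 2] = 12.0 μg/mL / 74.286 = 0.1615 μg/mL = 0.162 mg/L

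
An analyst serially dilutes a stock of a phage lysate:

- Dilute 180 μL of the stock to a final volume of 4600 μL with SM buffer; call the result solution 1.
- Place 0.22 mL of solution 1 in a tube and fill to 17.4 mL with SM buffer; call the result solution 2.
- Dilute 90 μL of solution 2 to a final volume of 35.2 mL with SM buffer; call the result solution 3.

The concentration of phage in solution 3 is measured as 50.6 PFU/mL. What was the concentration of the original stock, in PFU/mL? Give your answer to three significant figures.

4.00 × 10^7 PFU/mL

Step 1: 180 μL brought to 4600 μL → factor 4600/180 = 25.556
Step 2: 0.22 mL brought to 17.4 mL → factor 17.4/0.22 = 79.091
Step 3: 90 μL brought to 35.2 mL → factor 35200/90 = 391.11
Overall dilution factor = 25.556 × 79.091 × 391.11 = 7.9052 × 10^5
Stock = 50.6 PFU/mL × 7.9052 × 10^5 = 4.00 × 10^7 PFU/mL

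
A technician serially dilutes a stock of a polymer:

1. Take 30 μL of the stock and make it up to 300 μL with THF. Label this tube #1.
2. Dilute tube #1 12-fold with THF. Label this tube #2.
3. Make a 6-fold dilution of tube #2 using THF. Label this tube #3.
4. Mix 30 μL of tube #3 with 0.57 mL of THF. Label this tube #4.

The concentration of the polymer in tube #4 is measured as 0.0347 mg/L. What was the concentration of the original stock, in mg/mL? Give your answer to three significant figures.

0.500 mg/mL

Step 1: 30 μL brought to 300 μL → factor 300/30 = 10
Step 2: 12-fold → factor 12
Step 3: 6-fold → factor 6
Step 4: 30 μL + 0.57 mL = 600 μL total → factor 600/30 = 20
Overall dilution factor = 10 × 12 × 6 × 20 = 14400
Stock = 0.0347 mg/L × 14400 = 499.7 mg/L = 0.500 mg/mL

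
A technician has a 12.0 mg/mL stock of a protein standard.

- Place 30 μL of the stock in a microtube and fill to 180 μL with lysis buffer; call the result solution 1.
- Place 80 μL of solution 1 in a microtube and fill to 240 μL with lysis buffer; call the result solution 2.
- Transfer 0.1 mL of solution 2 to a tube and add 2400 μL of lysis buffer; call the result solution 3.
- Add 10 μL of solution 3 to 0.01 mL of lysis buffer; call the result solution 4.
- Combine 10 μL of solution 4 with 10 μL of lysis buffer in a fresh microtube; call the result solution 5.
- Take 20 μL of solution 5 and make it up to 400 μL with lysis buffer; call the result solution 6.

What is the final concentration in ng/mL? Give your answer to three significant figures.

333 ng/mL

Step 1: 30 μL brought to 180 μL → factor 180/30 = 6
Step 2: 80 μL brought to 240 μL → factor 240/80 = 3
Step 3: 0.1 mL + 2400 μL = 2.5 mL total → factor 2.5/0.1 = 25
Step 4: 10 μL + 0.01 mL = 20 μL total → factor 20/10 = 2
Step 5: 10 μL + 10 μL = 20 μL total → factor 20/10 = 2
Step 6: 20 μL brought to 400 μL → factor 400/20 = 20
Overall dilution factor = 6 × 3 × 25 × 2 × 2 × 20 = 36000
Final = 12.0 mg/mL / 36000 = 0.0003333 mg/mL = 333 ng/mL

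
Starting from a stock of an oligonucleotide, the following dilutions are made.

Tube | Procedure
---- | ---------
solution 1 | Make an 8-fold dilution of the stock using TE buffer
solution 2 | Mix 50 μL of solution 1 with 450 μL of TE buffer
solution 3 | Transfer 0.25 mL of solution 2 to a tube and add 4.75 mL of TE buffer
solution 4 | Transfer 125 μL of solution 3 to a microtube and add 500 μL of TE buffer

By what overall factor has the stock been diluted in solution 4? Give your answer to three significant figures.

Step 1: 8-fold → factor 8
Step 2: 50 μL + 450 μL = 500 μL total → factor 500/50 = 10
Step 3: 0.25 mL + 4.75 mL = 5 mL total → factor 5/0.25 = 20
Step 4: 125 μL + 500 μL = 625 μL total → factor 625/125 = 5
Overall dilution factor = 8 × 10 × 20 × 5 = 8000

8.00 × 10^3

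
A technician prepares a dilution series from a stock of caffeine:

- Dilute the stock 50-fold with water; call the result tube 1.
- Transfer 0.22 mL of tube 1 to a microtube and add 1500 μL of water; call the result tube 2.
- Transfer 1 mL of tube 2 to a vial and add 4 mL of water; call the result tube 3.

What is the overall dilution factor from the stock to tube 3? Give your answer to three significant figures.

1.95 × 10^3

Step 1: 50-fold → factor 50
Step 2: 0.22 mL + 1500 μL = 1.72 mL total → factor 1.72/0.22 = 7.8182
Step 3: 1 mL + 4 mL = 5 mL total → factor 5/1 = 5
Overall dilution factor = 50 × 7.8182 × 5 = 1954.5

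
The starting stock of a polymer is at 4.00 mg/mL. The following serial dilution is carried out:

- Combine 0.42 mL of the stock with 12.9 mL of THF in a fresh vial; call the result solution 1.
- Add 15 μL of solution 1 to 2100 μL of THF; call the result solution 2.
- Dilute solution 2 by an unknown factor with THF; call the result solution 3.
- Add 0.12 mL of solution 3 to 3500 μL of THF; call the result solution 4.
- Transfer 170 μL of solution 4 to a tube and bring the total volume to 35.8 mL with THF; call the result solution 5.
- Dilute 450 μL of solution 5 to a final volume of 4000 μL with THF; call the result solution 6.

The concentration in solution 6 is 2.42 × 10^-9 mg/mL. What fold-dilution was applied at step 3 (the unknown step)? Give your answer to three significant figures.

Step 1: 0.42 mL + 12.9 mL = 13.32 mL total → factor 13.32/0.42 = 31.714
Step 2: 15 μL + 2100 μL = 2115 μL total → factor 2115/15 = 141
Step 3: unknown factor x
Step 4: 0.12 mL + 3500 μL = 3.62 mL total → factor 3.62/0.12 = 30.167
Step 5: 170 μL brought to 35.8 mL → factor 35800/170 = 210.59
Step 6: 450 μL brought to 4000 μL → factor 4000/450 = 8.8889
Product of known-step factors = 2.5251 × 10^8
Overall factor = 4.00 mg/mL / (2.42 × 10^-9 mg/mL) = 1.6529 × 10^9
x = 1.6529 × 10^9 / 2.5251 × 10^8 = 6.55

6.55-fold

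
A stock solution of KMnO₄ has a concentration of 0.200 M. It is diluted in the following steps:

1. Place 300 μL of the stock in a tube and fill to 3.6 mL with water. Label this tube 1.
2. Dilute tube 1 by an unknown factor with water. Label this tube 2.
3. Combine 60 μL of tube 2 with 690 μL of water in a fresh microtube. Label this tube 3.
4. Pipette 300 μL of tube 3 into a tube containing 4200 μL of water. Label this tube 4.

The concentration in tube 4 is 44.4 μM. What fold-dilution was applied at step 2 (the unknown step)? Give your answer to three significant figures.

Step 1: 300 μL brought to 3.6 mL → factor 3600/300 = 12
Step 2: unknown factor x
Step 3: 60 μL + 690 μL = 750 μL total → factor 750/60 = 12.5
Step 4: 300 μL + 4200 μL = 4500 μL total → factor 4500/300 = 15
Product of known-step factors = 2250
Overall factor = 0.200 M / (44.4 μM) = 4504.5
x = 4504.5 / 2250 = 2.00

2.00-fold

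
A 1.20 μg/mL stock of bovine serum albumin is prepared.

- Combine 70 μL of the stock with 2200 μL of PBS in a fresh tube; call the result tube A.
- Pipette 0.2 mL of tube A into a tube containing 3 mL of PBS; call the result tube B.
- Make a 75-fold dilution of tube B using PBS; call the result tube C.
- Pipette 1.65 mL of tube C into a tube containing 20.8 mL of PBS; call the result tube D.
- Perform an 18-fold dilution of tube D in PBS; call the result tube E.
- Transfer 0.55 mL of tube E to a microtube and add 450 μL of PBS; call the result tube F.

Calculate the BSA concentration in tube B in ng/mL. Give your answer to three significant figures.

Step 1: 70 μL + 2200 μL = 2270 μL total → factor 2270/70 = 32.429
Step 2: 0.2 mL + 3 mL = 3.2 mL total → factor 3.2/0.2 = 16
Dilution factor through tube B = 32.429 × 16 = 518.86
[tube B] = 1.20 μg/mL / 518.86 = 0.002313 μg/mL = 2.31 ng/mL

2.31 ng/mL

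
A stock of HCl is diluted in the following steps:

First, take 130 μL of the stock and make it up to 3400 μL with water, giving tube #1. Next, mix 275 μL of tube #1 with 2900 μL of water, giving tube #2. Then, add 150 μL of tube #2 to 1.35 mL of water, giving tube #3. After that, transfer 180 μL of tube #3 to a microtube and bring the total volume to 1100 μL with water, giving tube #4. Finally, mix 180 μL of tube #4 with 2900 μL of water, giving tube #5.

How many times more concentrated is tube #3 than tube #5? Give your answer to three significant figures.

Step 1: 130 μL brought to 3400 μL → factor 3400/130 = 26.154
Step 2: 275 μL + 2900 μL = 3175 μL total → factor 3175/275 = 11.545
Step 3: 150 μL + 1.35 mL = 1500 μL total → factor 1500/150 = 10
Step 4: 180 μL brought to 1100 μL → factor 1100/180 = 6.1111
Step 5: 180 μL + 2900 μL = 3080 μL total → factor 3080/180 = 17.111
Dilution factor to tube #3 = 3019.6; to tube #5 = 3.1575 × 10^5
[tube #3]/[tube #5] = (factor to tube #5)/(factor to tube #3) = 3.1575 × 10^5/3019.6 = 105

105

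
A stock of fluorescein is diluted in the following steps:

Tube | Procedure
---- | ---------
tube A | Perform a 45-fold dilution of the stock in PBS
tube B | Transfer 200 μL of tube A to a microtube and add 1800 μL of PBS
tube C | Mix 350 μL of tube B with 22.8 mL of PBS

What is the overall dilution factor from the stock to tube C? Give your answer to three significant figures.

2.98 × 10^4

Step 1: 45-fold → factor 45
Step 2: 200 μL + 1800 μL = 2000 μL total → factor 2000/200 = 10
Step 3: 350 μL + 22.8 mL = 23150 μL total → factor 23150/350 = 66.143
Overall dilution factor = 45 × 10 × 66.143 = 29764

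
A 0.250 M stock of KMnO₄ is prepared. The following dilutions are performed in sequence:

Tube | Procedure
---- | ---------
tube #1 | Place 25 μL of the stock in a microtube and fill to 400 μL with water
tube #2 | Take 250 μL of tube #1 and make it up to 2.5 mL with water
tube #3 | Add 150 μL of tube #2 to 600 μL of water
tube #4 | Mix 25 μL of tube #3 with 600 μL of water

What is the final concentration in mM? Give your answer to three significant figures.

0.0125 mM

Step 1: 25 μL brought to 400 μL → factor 400/25 = 16
Step 2: 250 μL brought to 2.5 mL → factor 2500/250 = 10
Step 3: 150 μL + 600 μL = 750 μL total → factor 750/150 = 5
Step 4: 25 μL + 600 μL = 625 μL total → factor 625/25 = 25
Overall dilution factor = 16 × 10 × 5 × 25 = 20000
Final = 0.250 M / 20000 = 1.250 × 10^-5 M = 0.0125 mM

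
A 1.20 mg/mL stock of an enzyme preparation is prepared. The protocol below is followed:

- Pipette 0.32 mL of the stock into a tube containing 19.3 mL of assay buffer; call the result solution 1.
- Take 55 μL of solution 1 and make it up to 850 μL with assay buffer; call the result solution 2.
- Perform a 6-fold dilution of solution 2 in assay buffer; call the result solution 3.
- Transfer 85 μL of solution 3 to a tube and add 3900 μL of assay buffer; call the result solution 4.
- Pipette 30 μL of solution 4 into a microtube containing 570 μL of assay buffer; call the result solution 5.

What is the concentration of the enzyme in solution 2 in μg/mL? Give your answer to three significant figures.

Step 1: 0.32 mL + 19.3 mL = 19.62 mL total → factor 19.62/0.32 = 61.312
Step 2: 55 μL brought to 850 μL → factor 850/55 = 15.455
Dilution factor through solution 2 = 61.312 × 15.455 = 947.56
[solution 2] = 1.20 mg/mL / 947.56 = 0.001266 mg/mL = 1.27 μg/mL

1.27 μg/mL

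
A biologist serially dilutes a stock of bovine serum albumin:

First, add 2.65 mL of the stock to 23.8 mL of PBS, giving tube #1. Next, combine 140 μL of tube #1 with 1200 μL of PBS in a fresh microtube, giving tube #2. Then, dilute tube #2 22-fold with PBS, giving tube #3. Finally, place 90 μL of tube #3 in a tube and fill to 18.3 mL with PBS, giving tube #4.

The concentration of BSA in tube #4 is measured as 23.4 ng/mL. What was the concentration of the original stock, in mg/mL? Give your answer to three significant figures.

Step 1: 2.65 mL + 23.8 mL = 26.45 mL total → factor 26.45/2.65 = 9.9811
Step 2: 140 μL + 1200 μL = 1340 μL total → factor 1340/140 = 9.5714
Step 3: 22-fold → factor 22
Step 4: 90 μL brought to 18.3 mL → factor 18300/90 = 203.33
Overall dilution factor = 9.9811 × 9.5714 × 22 × 203.33 = 4.2735 × 10^5
Stock = 23.4 ng/mL × 4.2735 × 10^5 = 1.000 × 10^7 ng/mL = 10.0 mg/mL

10.0 mg/mL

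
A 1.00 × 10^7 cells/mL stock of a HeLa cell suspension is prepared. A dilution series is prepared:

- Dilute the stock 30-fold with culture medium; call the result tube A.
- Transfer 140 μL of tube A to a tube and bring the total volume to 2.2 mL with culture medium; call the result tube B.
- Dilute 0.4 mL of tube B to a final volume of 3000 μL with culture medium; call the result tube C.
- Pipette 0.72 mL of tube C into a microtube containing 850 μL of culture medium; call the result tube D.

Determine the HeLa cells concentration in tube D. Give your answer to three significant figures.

Step 1: 30-fold → factor 30
Step 2: 140 μL brought to 2.2 mL → factor 2200/140 = 15.714
Step 3: 0.4 mL brought to 3000 μL → factor 3/0.4 = 7.5
Step 4: 0.72 mL + 850 μL = 1.57 mL total → factor 1.57/0.72 = 2.1806
Overall dilution factor = 30 × 15.714 × 7.5 × 2.1806 = 7709.8
Final = 1.00 × 10^7 cells/mL / 7709.8 = 1.30 × 10^3 cells/mL

1.30 × 10^3 cells/mL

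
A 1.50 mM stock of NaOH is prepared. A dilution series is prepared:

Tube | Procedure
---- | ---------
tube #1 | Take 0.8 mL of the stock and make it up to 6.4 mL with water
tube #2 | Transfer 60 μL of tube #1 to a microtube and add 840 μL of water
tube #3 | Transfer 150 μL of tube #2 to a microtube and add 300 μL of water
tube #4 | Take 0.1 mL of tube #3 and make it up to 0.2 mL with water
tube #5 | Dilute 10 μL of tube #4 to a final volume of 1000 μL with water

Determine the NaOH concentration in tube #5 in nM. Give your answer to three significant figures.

Step 1: 0.8 mL brought to 6.4 mL → factor 6.4/0.8 = 8
Step 2: 60 μL + 840 μL = 900 μL total → factor 900/60 = 15
Step 3: 150 μL + 300 μL = 450 μL total → factor 450/150 = 3
Step 4: 0.1 mL brought to 0.2 mL → factor 0.2/0.1 = 2
Step 5: 10 μL brought to 1000 μL → factor 1000/10 = 100
Overall dilution factor = 8 × 15 × 3 × 2 × 100 = 72000
Final = 1.50 mM / 72000 = 2.083 × 10^-5 mM = 20.8 nM

20.8 nM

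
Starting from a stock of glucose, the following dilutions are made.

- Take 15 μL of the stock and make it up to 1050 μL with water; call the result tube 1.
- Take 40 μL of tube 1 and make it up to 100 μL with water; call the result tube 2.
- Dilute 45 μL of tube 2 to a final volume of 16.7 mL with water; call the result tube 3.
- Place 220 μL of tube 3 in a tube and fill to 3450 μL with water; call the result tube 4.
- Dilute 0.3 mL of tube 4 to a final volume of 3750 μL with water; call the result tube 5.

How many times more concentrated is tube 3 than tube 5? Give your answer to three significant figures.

196

Step 1: 15 μL brought to 1050 μL → factor 1050/15 = 70
Step 2: 40 μL brought to 100 μL → factor 100/40 = 2.5
Step 3: 45 μL brought to 16.7 mL → factor 16700/45 = 371.11
Step 4: 220 μL brought to 3450 μL → factor 3450/220 = 15.682
Step 5: 0.3 mL brought to 3750 μL → factor 3.75/0.3 = 12.5
Dilution factor to tube 3 = 64944; to tube 5 = 1.2731 × 10^7
[tube 3]/[tube 5] = (factor to tube 5)/(factor to tube 3) = 1.2731 × 10^7/64944 = 196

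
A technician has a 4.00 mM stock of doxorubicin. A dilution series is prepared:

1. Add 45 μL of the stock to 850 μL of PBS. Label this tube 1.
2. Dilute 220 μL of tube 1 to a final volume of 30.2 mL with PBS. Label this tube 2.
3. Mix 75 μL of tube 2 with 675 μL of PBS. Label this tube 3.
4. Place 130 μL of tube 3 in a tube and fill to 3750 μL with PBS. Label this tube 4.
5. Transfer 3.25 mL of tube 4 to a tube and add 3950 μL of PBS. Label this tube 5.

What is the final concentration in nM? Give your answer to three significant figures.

Step 1: 45 μL + 850 μL = 895 μL total → factor 895/45 = 19.889
Step 2: 220 μL brought to 30.2 mL → factor 30200/220 = 137.27
Step 3: 75 μL + 675 μL = 750 μL total → factor 750/75 = 10
Step 4: 130 μL brought to 3750 μL → factor 3750/130 = 28.846
Step 5: 3.25 mL + 3950 μL = 7.2 mL total → factor 7.2/3.25 = 2.2154
Overall dilution factor = 19.889 × 137.27 × 10 × 28.846 × 2.2154 = 1.7447 × 10^6
Final = 4.00 mM / 1.7447 × 10^6 = 2.293 × 10^-6 mM = 2.29 nM

2.29 nM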